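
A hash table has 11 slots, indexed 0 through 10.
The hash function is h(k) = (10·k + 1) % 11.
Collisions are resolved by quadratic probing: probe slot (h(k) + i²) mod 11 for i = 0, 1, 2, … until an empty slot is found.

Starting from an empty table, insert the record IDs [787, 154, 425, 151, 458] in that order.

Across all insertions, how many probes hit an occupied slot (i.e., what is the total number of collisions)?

787 hashes to 6; slot 6 is free -> place at 6.
154 hashes to 1; slot 1 is free -> place at 1.
425 hashes to 5; slot 5 is free -> place at 5.
151 hashes to 4; slot 4 is free -> place at 4.
458 hashes to 5; 5,6 taken -> place at 9.
Table: [., 154, ., ., 151, 425, 787, ., ., 458, .]

2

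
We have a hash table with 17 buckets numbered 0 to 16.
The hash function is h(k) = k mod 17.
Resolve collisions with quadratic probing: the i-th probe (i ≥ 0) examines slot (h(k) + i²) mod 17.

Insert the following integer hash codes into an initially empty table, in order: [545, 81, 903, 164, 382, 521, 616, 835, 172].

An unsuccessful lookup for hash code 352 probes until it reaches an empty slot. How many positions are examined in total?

545 hashes to 1; slot 1 is free -> place at 1.
81 hashes to 13; slot 13 is free -> place at 13.
903 hashes to 2; slot 2 is free -> place at 2.
164 hashes to 11; slot 11 is free -> place at 11.
382 hashes to 8; slot 8 is free -> place at 8.
521 hashes to 11; 11 taken -> place at 12.
616 hashes to 4; slot 4 is free -> place at 4.
835 hashes to 2; 2 taken -> place at 3.
172 hashes to 2; 2,3 taken -> place at 6.
Table: [-, 545, 903, 835, 616, -, 172, -, 382, -, -, 164, 521, 81, -, -, -]
Lookup 352: h=12, probe 12,13,16 → slot 16 empty, not found.

3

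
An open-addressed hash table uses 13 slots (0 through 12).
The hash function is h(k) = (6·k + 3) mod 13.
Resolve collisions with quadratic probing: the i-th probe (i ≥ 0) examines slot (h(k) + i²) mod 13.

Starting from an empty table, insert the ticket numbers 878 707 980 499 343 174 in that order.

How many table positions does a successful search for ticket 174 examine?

5

878 hashes to 6; slot 6 is free -> place at 6.
707 hashes to 7; slot 7 is free -> place at 7.
980 hashes to 7; 7 taken -> place at 8.
499 hashes to 7; 7,8 taken -> place at 11.
343 hashes to 7; 7,8,11 taken -> place at 3.
174 hashes to 7; 7,8,11,3 taken -> place at 10.
Table: [∅, ∅, ∅, 343, ∅, ∅, 878, 707, 980, ∅, 174, 499, ∅]
Lookup 174: h=7, probe 7,8,11,3,10 → found at 10.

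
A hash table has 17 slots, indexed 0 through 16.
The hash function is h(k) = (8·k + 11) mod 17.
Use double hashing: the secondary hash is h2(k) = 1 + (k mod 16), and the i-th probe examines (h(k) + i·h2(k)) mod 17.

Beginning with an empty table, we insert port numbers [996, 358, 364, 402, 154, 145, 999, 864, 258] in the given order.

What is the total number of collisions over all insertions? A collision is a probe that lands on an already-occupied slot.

Insert 996: h=6, slot 6 empty → index 6.
Insert 358: h=2, slot 2 empty → index 2.
Insert 364: h=16, slot 16 empty → index 16.
Insert 402: h=14, slot 14 empty → index 14.
Insert 154: h=2, h2=11, slot 2 occupied → index 13.
Insert 145: h=15, slot 15 empty → index 15.
Insert 999: h=13, h2=8, slot 13 occupied → index 4.
Insert 864: h=4, h2=1, slot 4 occupied → index 5.
Insert 258: h=1, slot 1 empty → index 1.
Table: [—, 258, 358, —, 999, 864, 996, —, —, —, —, —, —, 154, 402, 145, 364]

3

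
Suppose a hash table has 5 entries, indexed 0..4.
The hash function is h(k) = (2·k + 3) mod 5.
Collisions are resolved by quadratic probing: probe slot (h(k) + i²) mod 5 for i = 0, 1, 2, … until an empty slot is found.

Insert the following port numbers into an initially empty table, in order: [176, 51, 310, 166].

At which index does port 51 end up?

1

Insert 176: h=0, slot 0 empty => index 0.
Insert 51: h=0, slot 0 occupied => index 1.
Insert 310: h=3, slot 3 empty => index 3.
Insert 166: h=0, slots 0,1 occupied => index 4.
Table: [176, 51, -, 310, 166]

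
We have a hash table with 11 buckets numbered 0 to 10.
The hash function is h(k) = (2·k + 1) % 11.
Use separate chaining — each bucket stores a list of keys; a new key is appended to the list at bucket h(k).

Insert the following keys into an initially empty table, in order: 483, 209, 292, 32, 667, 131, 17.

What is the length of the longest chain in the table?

3

Insert 483: h=10, bucket 10 empty -> new chain.
Insert 209: h=1, bucket 1 empty -> new chain.
Insert 292: h=2, bucket 2 empty -> new chain.
Insert 32: h=10, bucket 10 nonempty -> append to chain.
Insert 667: h=4, bucket 4 empty -> new chain.
Insert 131: h=10, bucket 10 nonempty -> append to chain.
Insert 17: h=2, bucket 2 nonempty -> append to chain.
Final buckets:
0: _
1: 209
2: 292 -> 17
3: _
4: 667
5: _
6: _
7: _
8: _
9: _
10: 483 -> 32 -> 131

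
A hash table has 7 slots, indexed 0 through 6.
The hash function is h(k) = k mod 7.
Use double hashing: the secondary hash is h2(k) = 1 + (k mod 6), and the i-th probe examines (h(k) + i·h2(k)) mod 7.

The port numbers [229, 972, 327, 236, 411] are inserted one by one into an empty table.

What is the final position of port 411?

229 hashes to 5; slot 5 is free → place at 5.
972 hashes to 6; slot 6 is free → place at 6.
327 hashes to 5, h2=4; 5 taken → place at 2.
236 hashes to 5, h2=3; 5 taken → place at 1.
411 hashes to 5, h2=4; 5,2,6 taken → place at 3.
Table: [-, 236, 327, 411, -, 229, 972]

3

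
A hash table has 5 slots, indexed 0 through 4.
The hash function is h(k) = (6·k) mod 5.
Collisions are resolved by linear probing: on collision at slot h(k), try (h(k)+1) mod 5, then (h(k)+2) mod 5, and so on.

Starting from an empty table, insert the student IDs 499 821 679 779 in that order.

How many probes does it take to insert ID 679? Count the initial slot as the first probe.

499: h=4 → slot 4
821: h=1 → slot 1
679: h=4, probe 4,0 → slot 0
779: h=4, probe 4,0,1,2 → slot 2
Table: [679, 821, 779, _, 499]

2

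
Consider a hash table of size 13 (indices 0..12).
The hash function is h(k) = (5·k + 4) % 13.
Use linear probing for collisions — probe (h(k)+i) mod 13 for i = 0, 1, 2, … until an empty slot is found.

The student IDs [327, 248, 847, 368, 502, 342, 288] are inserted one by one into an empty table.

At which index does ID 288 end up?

Insert 327: h=1, slot 1 empty => index 1.
Insert 248: h=9, slot 9 empty => index 9.
Insert 847: h=1, slot 1 occupied => index 2.
Insert 368: h=11, slot 11 empty => index 11.
Insert 502: h=5, slot 5 empty => index 5.
Insert 342: h=11, slot 11 occupied => index 12.
Insert 288: h=1, slots 1,2 occupied => index 3.
Table: [—, 327, 847, 288, —, 502, —, —, —, 248, —, 368, 342]

3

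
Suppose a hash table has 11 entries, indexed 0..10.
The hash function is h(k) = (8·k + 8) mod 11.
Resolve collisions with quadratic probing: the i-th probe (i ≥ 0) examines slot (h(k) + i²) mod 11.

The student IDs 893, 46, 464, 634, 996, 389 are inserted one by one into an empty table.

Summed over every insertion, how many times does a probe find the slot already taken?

893 hashes to 2; slot 2 is free => place at 2.
46 hashes to 2; 2 taken => place at 3.
464 hashes to 2; 2,3 taken => place at 6.
634 hashes to 9; slot 9 is free => place at 9.
996 hashes to 1; slot 1 is free => place at 1.
389 hashes to 7; slot 7 is free => place at 7.
Table: [∅, 996, 893, 46, ∅, ∅, 464, 389, ∅, 634, ∅]

3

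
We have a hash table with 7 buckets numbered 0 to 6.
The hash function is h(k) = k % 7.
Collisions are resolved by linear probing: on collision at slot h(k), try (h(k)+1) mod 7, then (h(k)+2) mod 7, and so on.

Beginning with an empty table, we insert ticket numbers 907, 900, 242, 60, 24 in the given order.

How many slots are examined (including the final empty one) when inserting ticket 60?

4

907 hashes to 4; slot 4 is free -> place at 4.
900 hashes to 4; 4 taken -> place at 5.
242 hashes to 4; 4,5 taken -> place at 6.
60 hashes to 4; 4,5,6 taken -> place at 0.
24 hashes to 3; slot 3 is free -> place at 3.
Table: [60, ∅, ∅, 24, 907, 900, 242]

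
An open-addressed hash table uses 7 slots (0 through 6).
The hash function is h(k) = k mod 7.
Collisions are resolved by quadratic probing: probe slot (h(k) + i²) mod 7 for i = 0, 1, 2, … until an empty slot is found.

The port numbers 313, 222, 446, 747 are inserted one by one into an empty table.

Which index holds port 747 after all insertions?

0

313: h=5 → slot 5
222: h=5, probe 5,6 → slot 6
446: h=5, probe 5,6,2 → slot 2
747: h=5, probe 5,6,2,0 → slot 0
Table: [747, -, 446, -, -, 313, 222]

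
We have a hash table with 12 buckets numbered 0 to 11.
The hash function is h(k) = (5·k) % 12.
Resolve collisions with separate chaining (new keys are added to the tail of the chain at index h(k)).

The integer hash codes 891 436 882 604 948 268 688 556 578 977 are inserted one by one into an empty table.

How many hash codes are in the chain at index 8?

Insert 891: h=3, bucket 3 empty -> new chain.
Insert 436: h=8, bucket 8 empty -> new chain.
Insert 882: h=6, bucket 6 empty -> new chain.
Insert 604: h=8, bucket 8 nonempty -> append to chain.
Insert 948: h=0, bucket 0 empty -> new chain.
Insert 268: h=8, bucket 8 nonempty -> append to chain.
Insert 688: h=8, bucket 8 nonempty -> append to chain.
Insert 556: h=8, bucket 8 nonempty -> append to chain.
Insert 578: h=10, bucket 10 empty -> new chain.
Insert 977: h=1, bucket 1 empty -> new chain.
Final buckets:
0: 948
1: 977
2: .
3: 891
4: .
5: .
6: 882
7: .
8: 436 -> 604 -> 268 -> 688 -> 556
9: .
10: 578
11: .

5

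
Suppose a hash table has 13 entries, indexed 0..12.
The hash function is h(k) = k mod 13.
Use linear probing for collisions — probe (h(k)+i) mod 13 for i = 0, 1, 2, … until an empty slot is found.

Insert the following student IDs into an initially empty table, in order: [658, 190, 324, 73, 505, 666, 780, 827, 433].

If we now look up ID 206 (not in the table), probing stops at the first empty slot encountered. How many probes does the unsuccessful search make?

5

Insert 658: h=8, slot 8 empty -> index 8.
Insert 190: h=8, slot 8 occupied -> index 9.
Insert 324: h=12, slot 12 empty -> index 12.
Insert 73: h=8, slots 8,9 occupied -> index 10.
Insert 505: h=11, slot 11 empty -> index 11.
Insert 666: h=3, slot 3 empty -> index 3.
Insert 780: h=0, slot 0 empty -> index 0.
Insert 827: h=8, slots 8,9,10,11,12,0 occupied -> index 1.
Insert 433: h=4, slot 4 empty -> index 4.
Table: [780, 827, ., 666, 433, ., ., ., 658, 190, 73, 505, 324]
Lookup 206: h=11, probe 11,12,0,1,2 → slot 2 empty, not found.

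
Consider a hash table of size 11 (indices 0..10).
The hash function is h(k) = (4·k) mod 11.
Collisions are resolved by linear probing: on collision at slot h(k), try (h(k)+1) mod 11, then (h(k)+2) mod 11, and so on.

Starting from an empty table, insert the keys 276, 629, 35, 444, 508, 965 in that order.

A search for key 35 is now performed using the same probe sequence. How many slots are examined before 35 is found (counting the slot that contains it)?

Insert 276: h=4, slot 4 empty → index 4.
Insert 629: h=8, slot 8 empty → index 8.
Insert 35: h=8, slot 8 occupied → index 9.
Insert 444: h=5, slot 5 empty → index 5.
Insert 508: h=8, slots 8,9 occupied → index 10.
Insert 965: h=10, slot 10 occupied → index 0.
Table: [965, _, _, _, 276, 444, _, _, 629, 35, 508]
Lookup 35: h=8, probe 8,9 → found at 9.

2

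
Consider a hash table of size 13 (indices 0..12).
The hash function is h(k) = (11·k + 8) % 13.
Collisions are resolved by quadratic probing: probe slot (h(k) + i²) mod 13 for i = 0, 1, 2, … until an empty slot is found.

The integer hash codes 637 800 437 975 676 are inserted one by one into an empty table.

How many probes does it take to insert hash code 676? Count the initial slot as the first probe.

637 hashes to 8; slot 8 is free -> place at 8.
800 hashes to 7; slot 7 is free -> place at 7.
437 hashes to 5; slot 5 is free -> place at 5.
975 hashes to 8; 8 taken -> place at 9.
676 hashes to 8; 8,9 taken -> place at 12.
Table: [∅, ∅, ∅, ∅, ∅, 437, ∅, 800, 637, 975, ∅, ∅, 676]

3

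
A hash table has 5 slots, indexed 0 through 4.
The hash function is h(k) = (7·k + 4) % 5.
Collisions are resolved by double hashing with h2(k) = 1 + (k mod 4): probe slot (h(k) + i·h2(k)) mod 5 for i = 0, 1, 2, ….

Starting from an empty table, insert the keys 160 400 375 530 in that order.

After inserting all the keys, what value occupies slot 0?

400

160: h=4 => slot 4
400: h=4, h2=1, probe 4,0 => slot 0
375: h=4, h2=4, probe 4,3 => slot 3
530: h=4, h2=3, probe 4,2 => slot 2
Table: [400, ., 530, 375, 160]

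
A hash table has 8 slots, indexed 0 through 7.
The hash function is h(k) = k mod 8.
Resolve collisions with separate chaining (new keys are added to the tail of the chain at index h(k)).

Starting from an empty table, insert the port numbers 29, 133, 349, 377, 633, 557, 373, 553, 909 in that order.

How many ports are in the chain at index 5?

6

Insert 29: h=5, bucket 5 empty -> new chain.
Insert 133: h=5, bucket 5 nonempty -> append to chain.
Insert 349: h=5, bucket 5 nonempty -> append to chain.
Insert 377: h=1, bucket 1 empty -> new chain.
Insert 633: h=1, bucket 1 nonempty -> append to chain.
Insert 557: h=5, bucket 5 nonempty -> append to chain.
Insert 373: h=5, bucket 5 nonempty -> append to chain.
Insert 553: h=1, bucket 1 nonempty -> append to chain.
Insert 909: h=5, bucket 5 nonempty -> append to chain.
Final buckets:
0: —
1: 377 -> 633 -> 553
2: —
3: —
4: —
5: 29 -> 133 -> 349 -> 557 -> 373 -> 909
6: —
7: —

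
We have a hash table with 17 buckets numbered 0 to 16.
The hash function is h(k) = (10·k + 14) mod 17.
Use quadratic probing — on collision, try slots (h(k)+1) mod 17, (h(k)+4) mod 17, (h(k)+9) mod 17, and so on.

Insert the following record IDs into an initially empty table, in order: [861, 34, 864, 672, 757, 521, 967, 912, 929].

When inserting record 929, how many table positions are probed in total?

Insert 861: h=5, slot 5 empty -> index 5.
Insert 34: h=14, slot 14 empty -> index 14.
Insert 864: h=1, slot 1 empty -> index 1.
Insert 672: h=2, slot 2 empty -> index 2.
Insert 757: h=2, slot 2 occupied -> index 3.
Insert 521: h=5, slot 5 occupied -> index 6.
Insert 967: h=11, slot 11 empty -> index 11.
Insert 912: h=5, slots 5,6 occupied -> index 9.
Insert 929: h=5, slots 5,6,9,14 occupied -> index 4.
Table: [—, 864, 672, 757, 929, 861, 521, —, —, 912, —, 967, —, —, 34, —, —]

5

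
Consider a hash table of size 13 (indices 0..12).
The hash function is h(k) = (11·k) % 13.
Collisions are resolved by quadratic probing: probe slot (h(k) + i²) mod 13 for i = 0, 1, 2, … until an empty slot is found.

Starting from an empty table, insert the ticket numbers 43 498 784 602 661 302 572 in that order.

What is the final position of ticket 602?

43: h=5 => slot 5
498: h=5, probe 5,6 => slot 6
784: h=5, probe 5,6,9 => slot 9
602: h=5, probe 5,6,9,1 => slot 1
661: h=4 => slot 4
302: h=7 => slot 7
572: h=0 => slot 0
Table: [572, 602, ∅, ∅, 661, 43, 498, 302, ∅, 784, ∅, ∅, ∅]

1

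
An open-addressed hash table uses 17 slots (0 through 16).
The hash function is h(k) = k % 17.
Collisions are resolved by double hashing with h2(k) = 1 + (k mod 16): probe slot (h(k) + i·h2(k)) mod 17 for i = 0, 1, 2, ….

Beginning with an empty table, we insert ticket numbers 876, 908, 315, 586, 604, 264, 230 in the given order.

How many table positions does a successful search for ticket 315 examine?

Insert 876: h=9, slot 9 empty -> index 9.
Insert 908: h=7, slot 7 empty -> index 7.
Insert 315: h=9, h2=12, slot 9 occupied -> index 4.
Insert 586: h=8, slot 8 empty -> index 8.
Insert 604: h=9, h2=13, slot 9 occupied -> index 5.
Insert 264: h=9, h2=9, slot 9 occupied -> index 1.
Insert 230: h=9, h2=7, slot 9 occupied -> index 16.
Table: [—, 264, —, —, 315, 604, —, 908, 586, 876, —, —, —, —, —, —, 230]
Lookup 315: h=9, h2=12, probe 9,4 → found at 4.

2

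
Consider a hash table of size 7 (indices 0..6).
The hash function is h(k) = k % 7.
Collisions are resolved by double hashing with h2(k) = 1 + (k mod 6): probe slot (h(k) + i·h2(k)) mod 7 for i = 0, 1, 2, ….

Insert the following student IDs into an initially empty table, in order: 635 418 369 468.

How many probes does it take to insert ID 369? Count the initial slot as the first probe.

2

635 hashes to 5; slot 5 is free -> place at 5.
418 hashes to 5, h2=5; 5 taken -> place at 3.
369 hashes to 5, h2=4; 5 taken -> place at 2.
468 hashes to 6; slot 6 is free -> place at 6.
Table: [., ., 369, 418, ., 635, 468]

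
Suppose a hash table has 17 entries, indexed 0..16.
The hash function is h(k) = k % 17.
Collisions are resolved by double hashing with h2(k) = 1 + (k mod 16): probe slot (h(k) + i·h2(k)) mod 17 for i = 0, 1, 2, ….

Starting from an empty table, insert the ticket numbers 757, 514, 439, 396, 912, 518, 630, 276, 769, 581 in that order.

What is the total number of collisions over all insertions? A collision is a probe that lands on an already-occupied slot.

757 hashes to 9; slot 9 is free -> place at 9.
514 hashes to 4; slot 4 is free -> place at 4.
439 hashes to 14; slot 14 is free -> place at 14.
396 hashes to 5; slot 5 is free -> place at 5.
912 hashes to 11; slot 11 is free -> place at 11.
518 hashes to 8; slot 8 is free -> place at 8.
630 hashes to 1; slot 1 is free -> place at 1.
276 hashes to 4, h2=5; 4,9,14 taken -> place at 2.
769 hashes to 4, h2=2; 4 taken -> place at 6.
581 hashes to 3; slot 3 is free -> place at 3.
Table: [-, 630, 276, 581, 514, 396, 769, -, 518, 757, -, 912, -, -, 439, -, -]

4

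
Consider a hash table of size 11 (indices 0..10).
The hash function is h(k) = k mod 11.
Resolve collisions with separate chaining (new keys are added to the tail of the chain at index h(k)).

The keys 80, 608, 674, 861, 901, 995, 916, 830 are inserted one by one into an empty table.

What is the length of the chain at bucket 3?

80 -> bucket 3
608 -> bucket 3 (collision)
674 -> bucket 3 (collision)
861 -> bucket 3 (collision)
901 -> bucket 10
995 -> bucket 5
916 -> bucket 3 (collision)
830 -> bucket 5 (collision)
Final buckets:
0: —
1: —
2: —
3: 80 -> 608 -> 674 -> 861 -> 916
4: —
5: 995 -> 830
6: —
7: —
8: —
9: —
10: 901

5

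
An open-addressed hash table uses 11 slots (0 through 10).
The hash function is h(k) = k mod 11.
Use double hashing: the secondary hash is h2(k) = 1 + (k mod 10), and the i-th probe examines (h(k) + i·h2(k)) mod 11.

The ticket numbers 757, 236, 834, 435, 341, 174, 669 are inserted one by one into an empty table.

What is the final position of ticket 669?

757: h=9 -> slot 9
236: h=5 -> slot 5
834: h=9, h2=5, probe 9,3 -> slot 3
435: h=6 -> slot 6
341: h=0 -> slot 0
174: h=9, h2=5, probe 9,3,8 -> slot 8
669: h=9, h2=10, probe 9,8,7 -> slot 7
Table: [341, ., ., 834, ., 236, 435, 669, 174, 757, .]

7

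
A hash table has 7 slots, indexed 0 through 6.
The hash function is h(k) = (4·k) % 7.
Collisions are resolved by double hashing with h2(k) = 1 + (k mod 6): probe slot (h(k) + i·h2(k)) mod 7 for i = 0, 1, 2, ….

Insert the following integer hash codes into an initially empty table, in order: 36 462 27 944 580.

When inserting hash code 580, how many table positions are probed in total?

2

Insert 36: h=4, slot 4 empty => index 4.
Insert 462: h=0, slot 0 empty => index 0.
Insert 27: h=3, slot 3 empty => index 3.
Insert 944: h=3, h2=3, slot 3 occupied => index 6.
Insert 580: h=3, h2=5, slot 3 occupied => index 1.
Table: [462, 580, -, 27, 36, -, 944]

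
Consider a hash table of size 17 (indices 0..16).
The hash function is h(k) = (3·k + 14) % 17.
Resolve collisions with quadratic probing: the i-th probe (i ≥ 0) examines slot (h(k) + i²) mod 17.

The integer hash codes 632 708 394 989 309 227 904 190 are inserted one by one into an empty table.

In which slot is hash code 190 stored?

632: h=6 → slot 6
708: h=13 → slot 13
394: h=6, probe 6,7 → slot 7
989: h=6, probe 6,7,10 → slot 10
309: h=6, probe 6,7,10,15 → slot 15
227: h=15, probe 15,16 → slot 16
904: h=6, probe 6,7,10,15,5 → slot 5
190: h=6, probe 6,7,10,15,5,14 → slot 14
Table: [-, -, -, -, -, 904, 632, 394, -, -, 989, -, -, 708, 190, 309, 227]

14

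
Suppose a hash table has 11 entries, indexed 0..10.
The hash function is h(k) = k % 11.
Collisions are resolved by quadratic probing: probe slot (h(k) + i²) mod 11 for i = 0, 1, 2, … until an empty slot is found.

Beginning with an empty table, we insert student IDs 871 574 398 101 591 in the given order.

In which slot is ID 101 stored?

871: h=2 => slot 2
574: h=2, probe 2,3 => slot 3
398: h=2, probe 2,3,6 => slot 6
101: h=2, probe 2,3,6,0 => slot 0
591: h=8 => slot 8
Table: [101, ., 871, 574, ., ., 398, ., 591, ., .]

0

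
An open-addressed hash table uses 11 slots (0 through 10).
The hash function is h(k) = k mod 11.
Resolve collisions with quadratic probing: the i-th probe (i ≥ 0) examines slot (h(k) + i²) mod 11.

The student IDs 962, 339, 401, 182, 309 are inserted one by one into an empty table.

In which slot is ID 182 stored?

962: h=5 => slot 5
339: h=9 => slot 9
401: h=5, probe 5,6 => slot 6
182: h=6, probe 6,7 => slot 7
309: h=1 => slot 1
Table: [., 309, ., ., ., 962, 401, 182, ., 339, .]

7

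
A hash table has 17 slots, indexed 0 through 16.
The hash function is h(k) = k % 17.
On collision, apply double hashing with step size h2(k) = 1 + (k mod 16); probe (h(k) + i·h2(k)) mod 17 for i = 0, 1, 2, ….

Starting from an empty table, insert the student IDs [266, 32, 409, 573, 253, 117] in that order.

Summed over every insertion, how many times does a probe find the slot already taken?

3

266: h=11 => slot 11
32: h=15 => slot 15
409: h=1 => slot 1
573: h=12 => slot 12
253: h=15, h2=14, probe 15,12,9 => slot 9
117: h=15, h2=6, probe 15,4 => slot 4
Table: [∅, 409, ∅, ∅, 117, ∅, ∅, ∅, ∅, 253, ∅, 266, 573, ∅, ∅, 32, ∅]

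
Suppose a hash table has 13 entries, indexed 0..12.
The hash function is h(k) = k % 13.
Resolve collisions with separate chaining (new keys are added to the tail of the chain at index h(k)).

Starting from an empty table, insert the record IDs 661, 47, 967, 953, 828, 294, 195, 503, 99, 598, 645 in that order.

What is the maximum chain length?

Insert 661: h=11, bucket 11 empty → new chain.
Insert 47: h=8, bucket 8 empty → new chain.
Insert 967: h=5, bucket 5 empty → new chain.
Insert 953: h=4, bucket 4 empty → new chain.
Insert 828: h=9, bucket 9 empty → new chain.
Insert 294: h=8, bucket 8 nonempty → append to chain.
Insert 195: h=0, bucket 0 empty → new chain.
Insert 503: h=9, bucket 9 nonempty → append to chain.
Insert 99: h=8, bucket 8 nonempty → append to chain.
Insert 598: h=0, bucket 0 nonempty → append to chain.
Insert 645: h=8, bucket 8 nonempty → append to chain.
Final buckets:
0: 195 -> 598
1: .
2: .
3: .
4: 953
5: 967
6: .
7: .
8: 47 -> 294 -> 99 -> 645
9: 828 -> 503
10: .
11: 661
12: .

4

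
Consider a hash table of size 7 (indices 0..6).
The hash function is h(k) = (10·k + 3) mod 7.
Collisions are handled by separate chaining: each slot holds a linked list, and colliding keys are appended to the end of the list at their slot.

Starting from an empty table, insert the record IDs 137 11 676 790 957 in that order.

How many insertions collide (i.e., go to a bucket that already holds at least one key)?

2

137 → bucket 1
11 → bucket 1 (collision)
676 → bucket 1 (collision)
790 → bucket 0
957 → bucket 4
Final buckets:
0: 790
1: 137 -> 11 -> 676
2: _
3: _
4: 957
5: _
6: _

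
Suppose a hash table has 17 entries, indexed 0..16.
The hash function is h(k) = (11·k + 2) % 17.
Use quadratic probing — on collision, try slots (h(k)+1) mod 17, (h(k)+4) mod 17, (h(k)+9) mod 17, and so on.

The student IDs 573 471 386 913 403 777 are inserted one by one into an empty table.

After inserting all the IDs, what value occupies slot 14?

403

Insert 573: h=15, slot 15 empty => index 15.
Insert 471: h=15, slot 15 occupied => index 16.
Insert 386: h=15, slots 15,16 occupied => index 2.
Insert 913: h=15, slots 15,16,2 occupied => index 7.
Insert 403: h=15, slots 15,16,2,7 occupied => index 14.
Insert 777: h=15, slots 15,16,2,7,14 occupied => index 6.
Table: [., ., 386, ., ., ., 777, 913, ., ., ., ., ., ., 403, 573, 471]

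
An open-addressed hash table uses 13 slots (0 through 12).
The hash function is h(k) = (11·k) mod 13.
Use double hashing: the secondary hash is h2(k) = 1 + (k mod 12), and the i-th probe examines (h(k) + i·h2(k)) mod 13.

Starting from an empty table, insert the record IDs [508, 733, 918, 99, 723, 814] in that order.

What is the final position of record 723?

508 hashes to 11; slot 11 is free => place at 11.
733 hashes to 3; slot 3 is free => place at 3.
918 hashes to 10; slot 10 is free => place at 10.
99 hashes to 10, h2=4; 10 taken => place at 1.
723 hashes to 10, h2=4; 10,1 taken => place at 5.
814 hashes to 10, h2=11; 10 taken => place at 8.
Table: [—, 99, —, 733, —, 723, —, —, 814, —, 918, 508, —]

5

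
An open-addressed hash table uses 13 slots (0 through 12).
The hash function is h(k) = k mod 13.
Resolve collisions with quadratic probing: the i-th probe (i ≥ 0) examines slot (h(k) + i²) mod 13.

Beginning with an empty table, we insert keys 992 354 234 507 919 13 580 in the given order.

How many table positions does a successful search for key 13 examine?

6

992 hashes to 4; slot 4 is free => place at 4.
354 hashes to 3; slot 3 is free => place at 3.
234 hashes to 0; slot 0 is free => place at 0.
507 hashes to 0; 0 taken => place at 1.
919 hashes to 9; slot 9 is free => place at 9.
13 hashes to 0; 0,1,4,9,3 taken => place at 12.
580 hashes to 8; slot 8 is free => place at 8.
Table: [234, 507, —, 354, 992, —, —, —, 580, 919, —, —, 13]
Lookup 13: h=0, probe 0,1,4,9,3,12 → found at 12.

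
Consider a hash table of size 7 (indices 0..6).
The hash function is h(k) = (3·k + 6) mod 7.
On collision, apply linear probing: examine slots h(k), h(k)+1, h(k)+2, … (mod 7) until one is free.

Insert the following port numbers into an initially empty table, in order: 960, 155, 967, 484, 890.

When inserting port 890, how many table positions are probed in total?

5

960 hashes to 2; slot 2 is free => place at 2.
155 hashes to 2; 2 taken => place at 3.
967 hashes to 2; 2,3 taken => place at 4.
484 hashes to 2; 2,3,4 taken => place at 5.
890 hashes to 2; 2,3,4,5 taken => place at 6.
Table: [—, —, 960, 155, 967, 484, 890]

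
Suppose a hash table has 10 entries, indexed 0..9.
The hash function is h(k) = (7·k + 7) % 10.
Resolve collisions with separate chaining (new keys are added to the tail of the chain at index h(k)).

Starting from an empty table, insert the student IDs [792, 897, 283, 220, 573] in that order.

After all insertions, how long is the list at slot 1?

1

792 → bucket 1
897 → bucket 6
283 → bucket 8
220 → bucket 7
573 → bucket 8 (collision)
Final buckets:
0: —
1: 792
2: —
3: —
4: —
5: —
6: 897
7: 220
8: 283 -> 573
9: —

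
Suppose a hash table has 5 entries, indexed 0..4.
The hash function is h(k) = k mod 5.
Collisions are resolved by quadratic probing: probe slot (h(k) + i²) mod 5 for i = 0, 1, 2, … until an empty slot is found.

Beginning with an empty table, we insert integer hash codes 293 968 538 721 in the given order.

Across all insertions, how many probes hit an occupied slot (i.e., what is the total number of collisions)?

3

293: h=3 -> slot 3
968: h=3, probe 3,4 -> slot 4
538: h=3, probe 3,4,2 -> slot 2
721: h=1 -> slot 1
Table: [_, 721, 538, 293, 968]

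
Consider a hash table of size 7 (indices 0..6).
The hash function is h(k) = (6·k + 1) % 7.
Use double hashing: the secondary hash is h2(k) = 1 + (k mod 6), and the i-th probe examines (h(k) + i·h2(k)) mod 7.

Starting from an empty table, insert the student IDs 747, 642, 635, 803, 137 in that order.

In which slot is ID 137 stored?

0

747 hashes to 3; slot 3 is free => place at 3.
642 hashes to 3, h2=1; 3 taken => place at 4.
635 hashes to 3, h2=6; 3 taken => place at 2.
803 hashes to 3, h2=6; 3,2 taken => place at 1.
137 hashes to 4, h2=6; 4,3,2,1 taken => place at 0.
Table: [137, 803, 635, 747, 642, -, -]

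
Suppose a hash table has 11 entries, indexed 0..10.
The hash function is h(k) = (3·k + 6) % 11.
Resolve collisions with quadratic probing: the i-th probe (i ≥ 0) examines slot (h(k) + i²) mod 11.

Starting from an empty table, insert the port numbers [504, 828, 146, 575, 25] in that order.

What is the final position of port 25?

504 hashes to 0; slot 0 is free -> place at 0.
828 hashes to 4; slot 4 is free -> place at 4.
146 hashes to 4; 4 taken -> place at 5.
575 hashes to 4; 4,5 taken -> place at 8.
25 hashes to 4; 4,5,8 taken -> place at 2.
Table: [504, -, 25, -, 828, 146, -, -, 575, -, -]

2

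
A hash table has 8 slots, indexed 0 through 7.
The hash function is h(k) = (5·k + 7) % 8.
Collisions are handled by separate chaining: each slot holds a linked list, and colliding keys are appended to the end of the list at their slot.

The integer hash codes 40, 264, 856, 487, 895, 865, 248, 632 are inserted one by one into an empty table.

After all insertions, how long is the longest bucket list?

40 -> bucket 7
264 -> bucket 7 (collision)
856 -> bucket 7 (collision)
487 -> bucket 2
895 -> bucket 2 (collision)
865 -> bucket 4
248 -> bucket 7 (collision)
632 -> bucket 7 (collision)
Final buckets:
0: -
1: -
2: 487 -> 895
3: -
4: 865
5: -
6: -
7: 40 -> 264 -> 856 -> 248 -> 632

5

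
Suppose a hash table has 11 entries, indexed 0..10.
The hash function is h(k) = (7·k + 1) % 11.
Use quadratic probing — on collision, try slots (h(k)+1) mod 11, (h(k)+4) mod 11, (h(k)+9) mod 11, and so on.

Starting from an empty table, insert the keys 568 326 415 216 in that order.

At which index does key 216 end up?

10

568: h=6 => slot 6
326: h=6, probe 6,7 => slot 7
415: h=2 => slot 2
216: h=6, probe 6,7,10 => slot 10
Table: [-, -, 415, -, -, -, 568, 326, -, -, 216]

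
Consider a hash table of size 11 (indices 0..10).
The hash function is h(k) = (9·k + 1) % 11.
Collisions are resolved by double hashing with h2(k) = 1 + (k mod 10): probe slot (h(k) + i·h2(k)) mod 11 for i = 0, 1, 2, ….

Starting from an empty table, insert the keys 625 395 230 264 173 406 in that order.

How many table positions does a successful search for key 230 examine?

2

625: h=5 → slot 5
395: h=3 → slot 3
230: h=3, h2=1, probe 3,4 → slot 4
264: h=1 → slot 1
173: h=7 → slot 7
406: h=3, h2=7, probe 3,10 → slot 10
Table: [_, 264, _, 395, 230, 625, _, 173, _, _, 406]
Lookup 230: h=3, h2=1, probe 3,4 → found at 4.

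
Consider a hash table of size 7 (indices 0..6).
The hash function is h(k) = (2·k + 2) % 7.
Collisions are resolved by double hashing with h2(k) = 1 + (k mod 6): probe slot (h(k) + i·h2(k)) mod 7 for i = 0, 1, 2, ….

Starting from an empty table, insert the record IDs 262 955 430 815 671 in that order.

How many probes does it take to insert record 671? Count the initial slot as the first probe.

262: h=1 -> slot 1
955: h=1, h2=2, probe 1,3 -> slot 3
430: h=1, h2=5, probe 1,6 -> slot 6
815: h=1, h2=6, probe 1,0 -> slot 0
671: h=0, h2=6, probe 0,6,5 -> slot 5
Table: [815, 262, ., 955, ., 671, 430]

3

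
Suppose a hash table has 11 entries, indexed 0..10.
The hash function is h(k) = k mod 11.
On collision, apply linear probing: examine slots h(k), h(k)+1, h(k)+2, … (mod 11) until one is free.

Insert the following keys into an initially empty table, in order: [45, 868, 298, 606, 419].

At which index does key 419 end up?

4

45 hashes to 1; slot 1 is free → place at 1.
868 hashes to 10; slot 10 is free → place at 10.
298 hashes to 1; 1 taken → place at 2.
606 hashes to 1; 1,2 taken → place at 3.
419 hashes to 1; 1,2,3 taken → place at 4.
Table: [_, 45, 298, 606, 419, _, _, _, _, _, 868]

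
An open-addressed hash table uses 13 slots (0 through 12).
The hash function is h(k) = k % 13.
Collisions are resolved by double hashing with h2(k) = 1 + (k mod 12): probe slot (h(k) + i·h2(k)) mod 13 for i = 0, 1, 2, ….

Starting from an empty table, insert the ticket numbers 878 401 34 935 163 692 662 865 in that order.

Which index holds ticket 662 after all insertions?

878: h=7 => slot 7
401: h=11 => slot 11
34: h=8 => slot 8
935: h=12 => slot 12
163: h=7, h2=8, probe 7,2 => slot 2
692: h=3 => slot 3
662: h=12, h2=3, probe 12,2,5 => slot 5
865: h=7, h2=2, probe 7,9 => slot 9
Table: [., ., 163, 692, ., 662, ., 878, 34, 865, ., 401, 935]

5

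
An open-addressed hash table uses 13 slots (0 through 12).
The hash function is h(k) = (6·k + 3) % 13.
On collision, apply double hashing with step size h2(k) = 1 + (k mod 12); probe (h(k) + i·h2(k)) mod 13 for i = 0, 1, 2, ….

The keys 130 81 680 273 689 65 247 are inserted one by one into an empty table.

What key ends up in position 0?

273

Insert 130: h=3, slot 3 empty -> index 3.
Insert 81: h=8, slot 8 empty -> index 8.
Insert 680: h=1, slot 1 empty -> index 1.
Insert 273: h=3, h2=10, slot 3 occupied -> index 0.
Insert 689: h=3, h2=6, slot 3 occupied -> index 9.
Insert 65: h=3, h2=6, slots 3,9 occupied -> index 2.
Insert 247: h=3, h2=8, slot 3 occupied -> index 11.
Table: [273, 680, 65, 130, ∅, ∅, ∅, ∅, 81, 689, ∅, 247, ∅]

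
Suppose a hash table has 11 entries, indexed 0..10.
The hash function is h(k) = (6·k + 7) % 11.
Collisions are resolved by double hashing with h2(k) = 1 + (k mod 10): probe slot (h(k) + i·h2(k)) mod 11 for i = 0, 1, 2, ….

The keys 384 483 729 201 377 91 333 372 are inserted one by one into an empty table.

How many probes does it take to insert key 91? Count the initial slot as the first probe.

384 hashes to 1; slot 1 is free → place at 1.
483 hashes to 1, h2=4; 1 taken → place at 5.
729 hashes to 3; slot 3 is free → place at 3.
201 hashes to 3, h2=2; 3,5 taken → place at 7.
377 hashes to 3, h2=8; 3 taken → place at 0.
91 hashes to 3, h2=2; 3,5,7 taken → place at 9.
333 hashes to 3, h2=4; 3,7,0 taken → place at 4.
372 hashes to 6; slot 6 is free → place at 6.
Table: [377, 384, —, 729, 333, 483, 372, 201, —, 91, —]

4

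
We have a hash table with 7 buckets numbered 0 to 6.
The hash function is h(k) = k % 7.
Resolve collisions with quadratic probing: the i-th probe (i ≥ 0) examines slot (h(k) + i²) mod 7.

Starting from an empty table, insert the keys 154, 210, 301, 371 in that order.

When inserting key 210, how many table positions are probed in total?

154 hashes to 0; slot 0 is free => place at 0.
210 hashes to 0; 0 taken => place at 1.
301 hashes to 0; 0,1 taken => place at 4.
371 hashes to 0; 0,1,4 taken => place at 2.
Table: [154, 210, 371, -, 301, -, -]

2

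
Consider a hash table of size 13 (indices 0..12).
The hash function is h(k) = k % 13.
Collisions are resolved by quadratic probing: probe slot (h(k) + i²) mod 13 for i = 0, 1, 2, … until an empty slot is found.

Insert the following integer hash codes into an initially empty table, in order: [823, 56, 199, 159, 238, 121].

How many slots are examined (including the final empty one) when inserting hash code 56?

2

823 hashes to 4; slot 4 is free -> place at 4.
56 hashes to 4; 4 taken -> place at 5.
199 hashes to 4; 4,5 taken -> place at 8.
159 hashes to 3; slot 3 is free -> place at 3.
238 hashes to 4; 4,5,8 taken -> place at 0.
121 hashes to 4; 4,5,8,0 taken -> place at 7.
Table: [238, —, —, 159, 823, 56, —, 121, 199, —, —, —, —]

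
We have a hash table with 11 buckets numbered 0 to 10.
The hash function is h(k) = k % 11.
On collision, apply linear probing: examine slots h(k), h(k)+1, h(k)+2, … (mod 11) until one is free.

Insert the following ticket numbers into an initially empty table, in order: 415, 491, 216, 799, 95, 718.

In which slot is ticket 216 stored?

9

Insert 415: h=8, slot 8 empty => index 8.
Insert 491: h=7, slot 7 empty => index 7.
Insert 216: h=7, slots 7,8 occupied => index 9.
Insert 799: h=7, slots 7,8,9 occupied => index 10.
Insert 95: h=7, slots 7,8,9,10 occupied => index 0.
Insert 718: h=3, slot 3 empty => index 3.
Table: [95, ∅, ∅, 718, ∅, ∅, ∅, 491, 415, 216, 799]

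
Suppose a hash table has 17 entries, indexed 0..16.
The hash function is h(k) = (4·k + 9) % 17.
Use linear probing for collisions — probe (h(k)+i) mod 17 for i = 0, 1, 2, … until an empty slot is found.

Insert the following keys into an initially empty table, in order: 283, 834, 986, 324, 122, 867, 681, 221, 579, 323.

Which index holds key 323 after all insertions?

12

Insert 283: h=2, slot 2 empty => index 2.
Insert 834: h=13, slot 13 empty => index 13.
Insert 986: h=9, slot 9 empty => index 9.
Insert 324: h=13, slot 13 occupied => index 14.
Insert 122: h=4, slot 4 empty => index 4.
Insert 867: h=9, slot 9 occupied => index 10.
Insert 681: h=13, slots 13,14 occupied => index 15.
Insert 221: h=9, slots 9,10 occupied => index 11.
Insert 579: h=13, slots 13,14,15 occupied => index 16.
Insert 323: h=9, slots 9,10,11 occupied => index 12.
Table: [_, _, 283, _, 122, _, _, _, _, 986, 867, 221, 323, 834, 324, 681, 579]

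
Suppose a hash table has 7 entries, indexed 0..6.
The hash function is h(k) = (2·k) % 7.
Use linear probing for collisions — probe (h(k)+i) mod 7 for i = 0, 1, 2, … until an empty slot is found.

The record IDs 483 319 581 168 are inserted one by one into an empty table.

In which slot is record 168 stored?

483 hashes to 0; slot 0 is free -> place at 0.
319 hashes to 1; slot 1 is free -> place at 1.
581 hashes to 0; 0,1 taken -> place at 2.
168 hashes to 0; 0,1,2 taken -> place at 3.
Table: [483, 319, 581, 168, —, —, —]

3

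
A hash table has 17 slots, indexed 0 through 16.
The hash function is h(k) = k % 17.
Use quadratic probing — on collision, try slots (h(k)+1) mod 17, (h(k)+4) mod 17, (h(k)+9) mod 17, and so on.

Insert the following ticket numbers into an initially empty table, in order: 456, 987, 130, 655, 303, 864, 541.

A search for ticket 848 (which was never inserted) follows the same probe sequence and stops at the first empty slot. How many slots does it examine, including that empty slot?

2

Insert 456: h=14, slot 14 empty => index 14.
Insert 987: h=1, slot 1 empty => index 1.
Insert 130: h=11, slot 11 empty => index 11.
Insert 655: h=9, slot 9 empty => index 9.
Insert 303: h=14, slot 14 occupied => index 15.
Insert 864: h=14, slots 14,15,1 occupied => index 6.
Insert 541: h=14, slots 14,15,1,6 occupied => index 13.
Table: [—, 987, —, —, —, —, 864, —, —, 655, —, 130, —, 541, 456, 303, —]
Lookup 848: h=15, probe 15,16 → slot 16 empty, not found.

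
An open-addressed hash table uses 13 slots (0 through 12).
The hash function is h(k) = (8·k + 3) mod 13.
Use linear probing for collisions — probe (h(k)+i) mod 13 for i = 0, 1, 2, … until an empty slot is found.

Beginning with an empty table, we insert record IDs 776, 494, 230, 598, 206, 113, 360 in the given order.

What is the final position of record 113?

12

Insert 776: h=10, slot 10 empty → index 10.
Insert 494: h=3, slot 3 empty → index 3.
Insert 230: h=10, slot 10 occupied → index 11.
Insert 598: h=3, slot 3 occupied → index 4.
Insert 206: h=0, slot 0 empty → index 0.
Insert 113: h=10, slots 10,11 occupied → index 12.
Insert 360: h=10, slots 10,11,12,0 occupied → index 1.
Table: [206, 360, ., 494, 598, ., ., ., ., ., 776, 230, 113]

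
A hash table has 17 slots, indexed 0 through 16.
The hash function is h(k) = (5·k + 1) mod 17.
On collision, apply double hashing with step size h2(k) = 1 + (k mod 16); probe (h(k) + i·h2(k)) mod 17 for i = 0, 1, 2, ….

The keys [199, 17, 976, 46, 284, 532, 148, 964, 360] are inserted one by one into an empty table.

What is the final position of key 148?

15

199: h=10 => slot 10
17: h=1 => slot 1
976: h=2 => slot 2
46: h=10, h2=15, probe 10,8 => slot 8
284: h=10, h2=13, probe 10,6 => slot 6
532: h=9 => slot 9
148: h=10, h2=5, probe 10,15 => slot 15
964: h=10, h2=5, probe 10,15,3 => slot 3
360: h=16 => slot 16
Table: [—, 17, 976, 964, —, —, 284, —, 46, 532, 199, —, —, —, —, 148, 360]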